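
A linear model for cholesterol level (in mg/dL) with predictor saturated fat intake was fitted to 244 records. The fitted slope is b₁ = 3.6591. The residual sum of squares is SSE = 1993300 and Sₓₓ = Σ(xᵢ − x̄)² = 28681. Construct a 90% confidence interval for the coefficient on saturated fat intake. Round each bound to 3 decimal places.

(2.774, 4.544)

MSE = SSE/(n − 2) = 1993300/242 = 8236.78.
SE(b₁) = √(MSE/Sₓₓ) = √(8236.78/28681) = 0.535897.
df = n − 2 = 242.
t* = t_{0.05, 242} = 1.651175.
Margin = t* × SE = 1.651175 × 0.535897 = 0.88486.
CI: 3.6591 ± 0.88486 → (2.774, 4.544).
With 90% confidence, each one-unit increase in saturated fat intake is associated with a change of between 2.774 and 4.544 mg/dL in cholesterol level.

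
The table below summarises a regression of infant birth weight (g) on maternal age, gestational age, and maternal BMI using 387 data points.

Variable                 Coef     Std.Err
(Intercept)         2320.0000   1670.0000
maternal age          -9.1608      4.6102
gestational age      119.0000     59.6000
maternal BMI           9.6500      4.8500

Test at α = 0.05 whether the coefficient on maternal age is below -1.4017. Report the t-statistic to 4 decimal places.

Read off: b = -9.1608, SE = 4.6102 for maternal age.
H₀: β₁ = -1.4017 vs H₁: β₁ < -1.4017.
t = (-9.1608 − (-1.4017)) / 4.6102 = -1.6830.
df = n − k − 1 = 387 − 3 − 1 = 383.
One-sided p ≈ 0.0466, which is < 0.05, so reject H₀.
There is evidence that the true slope on maternal age is below -1.4017 g per unit, holding the other predictors fixed.

t = -1.6830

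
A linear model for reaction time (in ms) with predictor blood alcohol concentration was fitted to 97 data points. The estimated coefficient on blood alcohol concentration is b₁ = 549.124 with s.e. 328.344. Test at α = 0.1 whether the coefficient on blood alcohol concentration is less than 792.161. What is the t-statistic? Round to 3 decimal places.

t = -0.740

H₀: β₁ = 792.161 vs H₁: β₁ < 792.161.
t = (b₁ − β₁⁰)/SE = (549.124 − 792.161) / 328.344 = -0.740.
df = n − 2 = 97 − 2 = 95.
One-sided p ≈ 0.2305, which is ≥ 0.1, so fail to reject H₀.
The data do not give significant evidence that the true slope on blood alcohol concentration is below 792.161 ms per unit.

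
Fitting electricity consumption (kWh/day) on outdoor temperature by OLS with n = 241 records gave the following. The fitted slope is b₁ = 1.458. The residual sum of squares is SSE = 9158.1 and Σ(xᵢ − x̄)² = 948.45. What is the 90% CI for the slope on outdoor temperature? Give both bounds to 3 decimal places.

MSE = SSE/(n − 2) = 9158.1/239 = 38.3184.
SE(b₁) = √(MSE/Sₓₓ) = √(38.3184/948.45) = 0.201.
df = n − 2 = 239.
t* = t_{0.05, 239} = 1.651254.
Margin = t* × SE = 1.651254 × 0.201 = 0.33190.
CI: 1.458 ± 0.33190 → (1.126, 1.790).
With 90% confidence, each one-unit increase in outdoor temperature is associated with a change of between 1.126 and 1.790 kWh/day in electricity consumption.

(1.126, 1.790)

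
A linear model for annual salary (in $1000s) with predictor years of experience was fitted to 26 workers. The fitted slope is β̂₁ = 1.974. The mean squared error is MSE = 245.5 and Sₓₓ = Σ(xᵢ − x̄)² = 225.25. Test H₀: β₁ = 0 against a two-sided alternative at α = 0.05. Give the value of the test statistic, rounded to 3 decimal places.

t = 1.891

SE(β̂₁) = √(MSE/Sₓₓ) = √(245.5/225.25) = 1.04398.
t = 1.974 / 1.04398 = 1.891.
df = n − 2 = 24.
Two-sided p ≈ 0.0708, which is ≥ 0.05, so fail to reject H₀.
The data do not give significant evidence of an association between years of experience and annual salary.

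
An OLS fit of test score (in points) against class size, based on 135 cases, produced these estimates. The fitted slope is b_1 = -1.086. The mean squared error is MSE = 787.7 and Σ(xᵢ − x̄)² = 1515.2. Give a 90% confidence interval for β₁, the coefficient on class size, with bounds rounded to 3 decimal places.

(-2.280, 0.108)

SE(b_1) = √(MSE/Sₓₓ) = √(787.7/1515.2) = 0.721017.
df = n − 2 = 133.
t* = t_{0.05, 133} = 1.656391.
Margin = t* × SE = 1.656391 × 0.721017 = 1.19429.
CI: -1.086 ± 1.19429 → (-2.280, 0.108).
With 90% confidence, each one-unit increase in class size is associated with a change of between -2.280 and 0.108 points in test score.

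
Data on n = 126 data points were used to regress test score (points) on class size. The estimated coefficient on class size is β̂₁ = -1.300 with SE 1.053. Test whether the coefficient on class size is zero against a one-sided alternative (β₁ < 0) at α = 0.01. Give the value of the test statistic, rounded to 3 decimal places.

t = -1.235

H₀: β₁ = 0 vs H₁: β₁ < 0.
t = (β̂₁ − β₁⁰)/SE = -1.300 / 1.053 = -1.235.
df = n − 2 = 126 − 2 = 124.
One-sided p ≈ 0.1097, which is ≥ 0.01, so fail to reject H₀.
The data do not give significant evidence that the true slope on class size is negative.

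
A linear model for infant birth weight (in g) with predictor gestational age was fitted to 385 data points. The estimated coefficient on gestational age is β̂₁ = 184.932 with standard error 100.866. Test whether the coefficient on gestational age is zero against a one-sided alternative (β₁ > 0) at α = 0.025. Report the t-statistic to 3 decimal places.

H₀: β₁ = 0 vs H₁: β₁ > 0.
t = (β̂₁ − β₁⁰)/SE = 184.932 / 100.866 = 1.833.
df = n − 2 = 385 − 2 = 383.
One-sided p ≈ 0.0338, which is ≥ 0.025, so fail to reject H₀.
The data do not give significant evidence that the true slope on gestational age is positive.

t = 1.833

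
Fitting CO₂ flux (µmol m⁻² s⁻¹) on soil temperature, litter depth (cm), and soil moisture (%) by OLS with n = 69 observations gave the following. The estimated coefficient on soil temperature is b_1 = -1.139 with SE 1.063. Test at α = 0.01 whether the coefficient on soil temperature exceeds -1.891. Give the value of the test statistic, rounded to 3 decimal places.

t = 0.707

H₀: β₁ = -1.891 vs H₁: β₁ > -1.891.
t = (b_1 − β₁⁰)/SE = (-1.139 − (-1.891)) / 1.063 = 0.707.
df = n − k − 1 = 69 − 3 − 1 = 65.
One-sided p ≈ 0.2409, which is ≥ 0.01, so fail to reject H₀.
The data do not give significant evidence that the true slope on soil temperature exceeds -1.891 µmol m⁻² s⁻¹ per unit, holding the other predictors fixed.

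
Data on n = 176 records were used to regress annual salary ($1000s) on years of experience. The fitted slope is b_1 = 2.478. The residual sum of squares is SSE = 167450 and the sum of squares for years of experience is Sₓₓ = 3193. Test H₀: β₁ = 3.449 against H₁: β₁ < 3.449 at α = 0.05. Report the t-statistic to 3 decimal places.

t = -1.769

MSE = SSE/(n − 2) = 167450/174 = 962.356.
SE(b_1) = √(MSE/Sₓₓ) = √(962.356/3193) = 0.548995.
t = (2.478 − 3.449) / 0.548995 = -1.769.
df = n − 2 = 174.
One-sided p ≈ 0.0393, which is < 0.05, so reject H₀.
There is evidence that the true slope on years of experience is below 3.449 $1000s per unit.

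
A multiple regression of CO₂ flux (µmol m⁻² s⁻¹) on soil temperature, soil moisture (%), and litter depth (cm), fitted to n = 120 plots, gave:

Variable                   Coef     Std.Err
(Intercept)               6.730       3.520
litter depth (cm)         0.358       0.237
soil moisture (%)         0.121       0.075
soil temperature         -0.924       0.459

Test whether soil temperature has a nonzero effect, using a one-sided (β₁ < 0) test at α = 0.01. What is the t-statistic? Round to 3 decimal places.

t = -2.013

Read off: b = -0.924, SE = 0.459 for soil temperature.
H₀: β₁ = 0 vs H₁: β₁ < 0.
t = -0.924 / 0.459 = -2.013.
df = n − k − 1 = 120 − 3 − 1 = 116.
One-sided p ≈ 0.0232, which is ≥ 0.01, so fail to reject H₀.
The data do not give significant evidence that the true slope on soil temperature is negative, holding the other predictors fixed.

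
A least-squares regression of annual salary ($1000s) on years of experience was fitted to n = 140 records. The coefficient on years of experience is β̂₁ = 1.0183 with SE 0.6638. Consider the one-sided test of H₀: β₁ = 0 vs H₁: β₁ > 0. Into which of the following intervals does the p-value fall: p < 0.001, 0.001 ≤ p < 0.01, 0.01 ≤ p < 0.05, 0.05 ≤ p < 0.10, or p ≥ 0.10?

t = 1.0183 / 0.6638 = 1.534.
df = n − 2 = 140 − 2 = 138.
One-sided p = P(T_{138} > t) ≈ 0.0637.
So 0.05 ≤ p < 0.10.

0.05 ≤ p < 0.10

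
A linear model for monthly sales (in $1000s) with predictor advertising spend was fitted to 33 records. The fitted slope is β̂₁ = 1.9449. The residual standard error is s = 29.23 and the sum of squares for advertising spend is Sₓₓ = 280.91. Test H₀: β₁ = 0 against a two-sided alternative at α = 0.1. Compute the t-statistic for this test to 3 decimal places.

t = 1.115

SE(β̂₁) = s/√Sₓₓ = 29.23/√280.91 = 1.74399.
t = 1.9449 / 1.74399 = 1.115.
df = n − 2 = 31.
Two-sided p ≈ 0.2733, which is ≥ 0.1, so fail to reject H₀.
The data do not give significant evidence of an association between advertising spend and monthly sales.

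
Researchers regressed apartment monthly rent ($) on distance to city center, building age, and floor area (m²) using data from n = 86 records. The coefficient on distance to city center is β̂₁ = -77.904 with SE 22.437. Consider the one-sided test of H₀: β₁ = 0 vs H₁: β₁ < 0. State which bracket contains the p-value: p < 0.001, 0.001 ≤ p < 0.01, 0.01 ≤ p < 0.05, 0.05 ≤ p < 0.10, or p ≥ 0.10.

t = -77.904 / 22.437 = -3.472.
df = n − k − 1 = 86 − 3 − 1 = 82.
One-sided p = P(T_{82} < t) ≈ 0.0004.
So p < 0.001.

p < 0.001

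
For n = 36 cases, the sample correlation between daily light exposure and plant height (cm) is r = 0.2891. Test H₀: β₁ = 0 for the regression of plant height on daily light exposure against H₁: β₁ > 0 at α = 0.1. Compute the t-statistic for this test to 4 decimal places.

t = 1.7609

t = r·√(n − 2)/√(1 − r²) = 0.2891·√34/√0.916421 = 1.7609.
df = n − 2 = 34.
One-sided p ≈ 0.0436, which is < 0.1, so reject H₀.
There is evidence of a linear association between daily light exposure and plant height.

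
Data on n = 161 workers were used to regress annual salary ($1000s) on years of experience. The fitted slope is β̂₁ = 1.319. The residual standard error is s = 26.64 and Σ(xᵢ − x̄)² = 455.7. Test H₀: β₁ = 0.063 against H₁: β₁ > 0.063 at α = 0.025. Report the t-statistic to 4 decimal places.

SE(β̂₁) = s/√Sₓₓ = 26.64/√455.7 = 1.24794.
t = (1.319 − 0.063) / 1.24794 = 1.0065.
df = n − 2 = 159.
One-sided p ≈ 0.1579, which is ≥ 0.025, so fail to reject H₀.
The data do not give significant evidence that the true slope on years of experience exceeds 0.063 $1000s per unit.

t = 1.0065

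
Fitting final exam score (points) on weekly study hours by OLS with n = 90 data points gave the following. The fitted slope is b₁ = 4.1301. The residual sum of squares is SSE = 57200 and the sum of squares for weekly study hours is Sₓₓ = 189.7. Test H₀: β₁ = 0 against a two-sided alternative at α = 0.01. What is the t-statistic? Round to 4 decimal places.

t = 2.2312

MSE = SSE/(n − 2) = 57200/88 = 650.
SE(b₁) = √(MSE/Sₓₓ) = √(650/189.7) = 1.85107.
t = 4.1301 / 1.85107 = 2.2312.
df = n − 2 = 88.
Two-sided p ≈ 0.0282, which is ≥ 0.01, so fail to reject H₀.
The data do not give significant evidence of an association between weekly study hours and final exam score.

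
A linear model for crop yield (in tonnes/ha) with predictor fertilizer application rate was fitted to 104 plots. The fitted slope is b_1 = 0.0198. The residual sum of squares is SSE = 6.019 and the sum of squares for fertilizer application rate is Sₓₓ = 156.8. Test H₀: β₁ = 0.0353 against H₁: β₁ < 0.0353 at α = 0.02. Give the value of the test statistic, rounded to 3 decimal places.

MSE = SSE/(n − 2) = 6.019/102 = 0.0590098.
SE(b_1) = √(MSE/Sₓₓ) = √(0.0590098/156.8) = 0.0193994.
t = (0.0198 − 0.0353) / 0.0193994 = -0.799.
df = n − 2 = 102.
One-sided p ≈ 0.2131, which is ≥ 0.02, so fail to reject H₀.
The data do not give significant evidence that the true slope on fertilizer application rate is below 0.0353 tonnes/ha per unit.

t = -0.799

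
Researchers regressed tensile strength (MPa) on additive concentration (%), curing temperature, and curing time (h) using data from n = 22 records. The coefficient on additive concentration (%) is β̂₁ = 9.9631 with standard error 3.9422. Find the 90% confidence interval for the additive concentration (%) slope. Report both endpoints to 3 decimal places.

(3.127, 16.799)

df = n − k − 1 = 22 − 3 − 1 = 18.
t* = t_{0.05, 18} = 1.734064.
Margin = t* × SE = 1.734064 × 3.9422 = 6.83603.
CI: 9.9631 ± 6.83603 → (3.127, 16.799).
With 90% confidence, each one-unit increase in additive concentration (%) is associated with a change of between 3.127 and 16.799 MPa in tensile strength, holding the other predictors fixed.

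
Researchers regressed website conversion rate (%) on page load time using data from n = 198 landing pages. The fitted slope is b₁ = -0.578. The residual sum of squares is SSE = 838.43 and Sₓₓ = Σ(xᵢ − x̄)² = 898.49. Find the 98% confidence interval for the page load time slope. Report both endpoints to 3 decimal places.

(-0.740, -0.416)

MSE = SSE/(n − 2) = 838.43/196 = 4.2777.
SE(b₁) = √(MSE/Sₓₓ) = √(4.2777/898.49) = 0.0689999.
df = n − 2 = 196.
t* = t_{0.01, 196} = 2.345524.
Margin = t* × SE = 2.345524 × 0.0689999 = 0.16184.
CI: -0.578 ± 0.16184 → (-0.740, -0.416).
With 98% confidence, each one-unit increase in page load time is associated with a change of between -0.740 and -0.416 % in website conversion rate.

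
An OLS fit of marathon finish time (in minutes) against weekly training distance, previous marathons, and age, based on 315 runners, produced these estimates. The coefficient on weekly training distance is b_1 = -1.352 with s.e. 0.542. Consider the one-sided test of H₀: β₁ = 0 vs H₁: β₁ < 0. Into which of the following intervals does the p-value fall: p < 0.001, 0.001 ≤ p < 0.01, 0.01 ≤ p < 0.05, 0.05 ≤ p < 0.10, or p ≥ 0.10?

0.001 ≤ p < 0.01

t = -1.352 / 0.542 = -2.494.
df = n − k − 1 = 315 − 3 − 1 = 311.
One-sided p = P(T_{311} < t) ≈ 0.0066.
So 0.001 ≤ p < 0.01.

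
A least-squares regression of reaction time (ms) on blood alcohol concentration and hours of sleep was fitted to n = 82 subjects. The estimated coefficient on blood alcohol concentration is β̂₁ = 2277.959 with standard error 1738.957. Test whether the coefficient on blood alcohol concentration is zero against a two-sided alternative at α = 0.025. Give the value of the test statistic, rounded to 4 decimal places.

H₀: β₁ = 0 vs H₁: β₁ ≠ 0.
t = (β̂₁ − β₁⁰)/SE = 2277.959 / 1738.957 = 1.3100.
df = n − k − 1 = 82 − 2 − 1 = 79.
Two-sided p ≈ 0.1940, which is ≥ 0.025, so fail to reject H₀.
The data do not give significant evidence of an association between blood alcohol concentration and reaction time, after adjusting for the other predictors.

t = 1.3100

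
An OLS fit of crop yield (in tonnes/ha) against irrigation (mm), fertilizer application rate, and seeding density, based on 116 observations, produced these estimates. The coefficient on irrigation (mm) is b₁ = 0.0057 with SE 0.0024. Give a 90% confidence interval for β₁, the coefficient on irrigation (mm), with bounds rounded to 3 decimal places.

df = n − k − 1 = 116 − 3 − 1 = 112.
t* = t_{0.05, 112} = 1.658573.
Margin = t* × SE = 1.658573 × 0.0024 = 0.00398.
CI: 0.0057 ± 0.00398 → (0.002, 0.010).
With 90% confidence, each one-unit increase in irrigation (mm) is associated with a change of between 0.002 and 0.010 tonnes/ha in crop yield, holding the other predictors fixed.

(0.002, 0.010)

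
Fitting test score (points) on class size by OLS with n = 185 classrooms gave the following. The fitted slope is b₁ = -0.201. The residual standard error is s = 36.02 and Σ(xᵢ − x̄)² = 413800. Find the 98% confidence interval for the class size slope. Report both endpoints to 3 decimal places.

SE(b₁) = s/√Sₓₓ = 36.02/√413800 = 0.0559949.
df = n − 2 = 183.
t* = t_{0.01, 183} = 2.346897.
Margin = t* × SE = 2.346897 × 0.0559949 = 0.13141.
CI: -0.201 ± 0.13141 → (-0.332, -0.070).
With 98% confidence, each one-unit increase in class size is associated with a change of between -0.332 and -0.070 points in test score.

(-0.332, -0.070)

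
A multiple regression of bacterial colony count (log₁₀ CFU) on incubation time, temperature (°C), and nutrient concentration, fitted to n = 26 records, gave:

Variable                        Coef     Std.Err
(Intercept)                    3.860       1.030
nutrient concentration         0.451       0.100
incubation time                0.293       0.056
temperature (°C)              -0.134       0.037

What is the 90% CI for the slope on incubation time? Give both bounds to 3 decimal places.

(0.197, 0.389)

Read off: b = 0.293, SE = 0.056 for incubation time.
df = n − k − 1 = 26 − 3 − 1 = 22.
t* = t_{0.05, 22} = 1.717144.
Margin = t* × SE = 1.717144 × 0.056 = 0.09616.
CI: 0.293 ± 0.09616 → (0.197, 0.389).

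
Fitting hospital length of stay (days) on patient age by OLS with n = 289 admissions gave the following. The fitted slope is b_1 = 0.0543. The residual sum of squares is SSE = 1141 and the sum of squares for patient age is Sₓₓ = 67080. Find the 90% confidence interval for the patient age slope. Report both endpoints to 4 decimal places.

(0.0416, 0.0670)

MSE = SSE/(n − 2) = 1141/287 = 3.97561.
SE(b_1) = √(MSE/Sₓₓ) = √(3.97561/67080) = 0.00769849.
df = n − 2 = 287.
t* = t_{0.05, 287} = 1.65018.
Margin = t* × SE = 1.65018 × 0.00769849 = 0.012704.
CI: 0.0543 ± 0.012704 → (0.0416, 0.0670).
With 90% confidence, each one-unit increase in patient age is associated with a change of between 0.0416 and 0.0670 days in hospital length of stay.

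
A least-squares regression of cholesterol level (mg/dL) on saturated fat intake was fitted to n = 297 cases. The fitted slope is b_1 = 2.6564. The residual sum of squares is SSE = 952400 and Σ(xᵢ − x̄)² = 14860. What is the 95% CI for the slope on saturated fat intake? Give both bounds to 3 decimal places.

MSE = SSE/(n − 2) = 952400/295 = 3228.47.
SE(b_1) = √(MSE/Sₓₓ) = √(3228.47/14860) = 0.466111.
df = n − 2 = 295.
t* = t_{0.025, 295} = 1.968038.
Margin = t* × SE = 1.968038 × 0.466111 = 0.91732.
CI: 2.6564 ± 0.91732 → (1.739, 3.574).
With 95% confidence, each one-unit increase in saturated fat intake is associated with a change of between 1.739 and 3.574 mg/dL in cholesterol level.

(1.739, 3.574)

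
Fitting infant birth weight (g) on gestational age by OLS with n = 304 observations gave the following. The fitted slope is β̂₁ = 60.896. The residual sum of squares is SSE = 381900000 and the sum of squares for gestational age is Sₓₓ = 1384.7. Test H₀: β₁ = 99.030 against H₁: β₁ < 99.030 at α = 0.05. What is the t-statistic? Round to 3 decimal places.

t = -1.262

MSE = SSE/(n − 2) = 381900000/302 = 1.26457e+06.
SE(β̂₁) = √(MSE/Sₓₓ) = √(1.26457e+06/1384.7) = 30.2199.
t = (60.896 − 99.030) / 30.2199 = -1.262.
df = n − 2 = 302.
One-sided p ≈ 0.1040, which is ≥ 0.05, so fail to reject H₀.
The data do not give significant evidence that the true slope on gestational age is below 99.030 g per unit.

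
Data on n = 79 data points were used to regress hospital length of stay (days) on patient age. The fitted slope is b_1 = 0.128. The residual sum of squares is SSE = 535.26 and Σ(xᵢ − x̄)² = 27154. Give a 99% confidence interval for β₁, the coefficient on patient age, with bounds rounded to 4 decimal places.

(0.0857, 0.1703)

MSE = SSE/(n − 2) = 535.26/77 = 6.95143.
SE(b_1) = √(MSE/Sₓₓ) = √(6.95143/27154) = 0.016.
df = n − 2 = 77.
t* = t_{0.005, 77} = 2.641198.
Margin = t* × SE = 2.641198 × 0.016 = 0.042259.
CI: 0.128 ± 0.042259 → (0.0857, 0.1703).
With 99% confidence, each one-unit increase in patient age is associated with a change of between 0.0857 and 0.1703 days in hospital length of stay.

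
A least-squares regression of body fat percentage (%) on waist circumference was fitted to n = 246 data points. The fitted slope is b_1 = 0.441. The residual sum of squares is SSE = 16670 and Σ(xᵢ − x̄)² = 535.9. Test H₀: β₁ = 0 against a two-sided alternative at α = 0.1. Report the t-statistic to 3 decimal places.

t = 1.235

MSE = SSE/(n − 2) = 16670/244 = 68.3197.
SE(b_1) = √(MSE/Sₓₓ) = √(68.3197/535.9) = 0.357052.
t = 0.441 / 0.357052 = 1.235.
df = n − 2 = 244.
Two-sided p ≈ 0.2180, which is ≥ 0.1, so fail to reject H₀.
The data do not give significant evidence of an association between waist circumference and body fat percentage.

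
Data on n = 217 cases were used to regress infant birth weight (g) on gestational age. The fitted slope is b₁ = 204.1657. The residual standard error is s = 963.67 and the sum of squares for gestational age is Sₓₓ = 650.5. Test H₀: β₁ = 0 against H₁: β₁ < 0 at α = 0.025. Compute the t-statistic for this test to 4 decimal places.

t = 5.4035

SE(b₁) = s/√Sₓₓ = 963.67/√650.5 = 37.7837.
t = 204.1657 / 37.7837 = 5.4035.
df = n − 2 = 215.
One-sided p ≈ 1.0000, which is ≥ 0.025, so fail to reject H₀.
The data do not give significant evidence that the true slope on gestational age is negative.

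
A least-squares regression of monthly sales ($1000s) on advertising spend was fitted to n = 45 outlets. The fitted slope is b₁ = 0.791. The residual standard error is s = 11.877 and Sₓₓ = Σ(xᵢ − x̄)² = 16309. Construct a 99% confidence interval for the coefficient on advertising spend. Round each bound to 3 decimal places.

SE(b₁) = s/√Sₓₓ = 11.877/√16309 = 0.0930022.
df = n − 2 = 43.
t* = t_{0.005, 43} = 2.695102.
Margin = t* × SE = 2.695102 × 0.0930022 = 0.25065.
CI: 0.791 ± 0.25065 → (0.540, 1.042).
With 99% confidence, each one-unit increase in advertising spend is associated with a change of between 0.540 and 1.042 $1000s in monthly sales.

(0.540, 1.042)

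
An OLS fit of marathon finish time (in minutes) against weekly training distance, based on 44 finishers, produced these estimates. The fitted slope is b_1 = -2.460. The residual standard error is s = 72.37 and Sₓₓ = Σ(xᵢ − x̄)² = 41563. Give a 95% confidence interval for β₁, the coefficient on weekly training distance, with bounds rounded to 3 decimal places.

(-3.176, -1.744)

SE(b_1) = s/√Sₓₓ = 72.37/√41563 = 0.354981.
df = n − 2 = 42.
t* = t_{0.025, 42} = 2.018082.
Margin = t* × SE = 2.018082 × 0.354981 = 0.71638.
CI: -2.460 ± 0.71638 → (-3.176, -1.744).
With 95% confidence, each one-unit increase in weekly training distance is associated with a change of between -3.176 and -1.744 minutes in marathon finish time.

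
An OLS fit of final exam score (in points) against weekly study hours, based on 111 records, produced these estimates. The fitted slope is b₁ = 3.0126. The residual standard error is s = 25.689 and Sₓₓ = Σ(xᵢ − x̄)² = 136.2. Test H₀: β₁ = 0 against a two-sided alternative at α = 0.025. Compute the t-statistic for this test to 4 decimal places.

t = 1.3686

SE(b₁) = s/√Sₓₓ = 25.689/√136.2 = 2.2012.
t = 3.0126 / 2.2012 = 1.3686.
df = n − 2 = 109.
Two-sided p ≈ 0.1739, which is ≥ 0.025, so fail to reject H₀.
The data do not give significant evidence of an association between weekly study hours and final exam score.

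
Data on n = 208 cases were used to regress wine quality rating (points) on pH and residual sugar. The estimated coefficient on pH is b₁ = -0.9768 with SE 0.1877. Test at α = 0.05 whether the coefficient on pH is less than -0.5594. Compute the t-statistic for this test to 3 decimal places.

H₀: β₁ = -0.5594 vs H₁: β₁ < -0.5594.
t = (b₁ − β₁⁰)/SE = (-0.9768 − (-0.5594)) / 0.1877 = -2.224.
df = n − k − 1 = 208 − 2 − 1 = 205.
One-sided p ≈ 0.0136, which is < 0.05, so reject H₀.
There is evidence that the true slope on pH is below -0.5594 points per unit, holding the other predictors fixed.

t = -2.224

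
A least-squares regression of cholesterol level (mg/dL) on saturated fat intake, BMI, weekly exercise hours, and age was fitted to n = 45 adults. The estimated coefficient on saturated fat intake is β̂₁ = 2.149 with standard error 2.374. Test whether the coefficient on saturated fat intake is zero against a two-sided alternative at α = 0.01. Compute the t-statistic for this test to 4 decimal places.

H₀: β₁ = 0 vs H₁: β₁ ≠ 0.
t = (β̂₁ − β₁⁰)/SE = 2.149 / 2.374 = 0.9052.
df = n − k − 1 = 45 − 4 − 1 = 40.
Two-sided p ≈ 0.3708, which is ≥ 0.01, so fail to reject H₀.
The data do not give significant evidence of an association between saturated fat intake and cholesterol level, after adjusting for the other predictors.

t = 0.9052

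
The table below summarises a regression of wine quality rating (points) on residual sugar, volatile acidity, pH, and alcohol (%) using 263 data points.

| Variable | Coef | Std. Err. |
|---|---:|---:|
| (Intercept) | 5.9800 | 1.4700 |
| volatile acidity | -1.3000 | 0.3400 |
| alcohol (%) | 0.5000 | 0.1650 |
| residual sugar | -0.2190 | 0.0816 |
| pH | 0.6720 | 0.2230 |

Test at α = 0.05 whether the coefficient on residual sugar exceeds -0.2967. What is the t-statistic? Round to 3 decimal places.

t = 0.952

Read off: b = -0.2190, SE = 0.0816 for residual sugar.
H₀: β₁ = -0.2967 vs H₁: β₁ > -0.2967.
t = (-0.2190 − (-0.2967)) / 0.0816 = 0.952.
df = n − k − 1 = 263 − 4 − 1 = 258.
One-sided p ≈ 0.1709, which is ≥ 0.05, so fail to reject H₀.
The data do not give significant evidence that the true slope on residual sugar exceeds -0.2967 points per unit, holding the other predictors fixed.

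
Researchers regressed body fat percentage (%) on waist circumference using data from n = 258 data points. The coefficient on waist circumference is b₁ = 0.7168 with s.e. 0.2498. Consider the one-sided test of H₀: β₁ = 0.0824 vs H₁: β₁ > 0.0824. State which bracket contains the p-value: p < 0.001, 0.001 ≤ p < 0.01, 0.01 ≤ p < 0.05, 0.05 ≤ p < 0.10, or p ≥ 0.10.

0.001 ≤ p < 0.01

t = (0.7168 − 0.0824) / 0.2498 = 2.540.
df = n − 2 = 258 − 2 = 256.
One-sided p = P(T_{256} > t) ≈ 0.0058.
So 0.001 ≤ p < 0.01.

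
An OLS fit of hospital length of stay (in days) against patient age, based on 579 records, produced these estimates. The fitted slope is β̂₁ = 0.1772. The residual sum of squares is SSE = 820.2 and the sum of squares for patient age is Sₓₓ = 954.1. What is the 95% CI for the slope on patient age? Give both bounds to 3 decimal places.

MSE = SSE/(n − 2) = 820.2/577 = 1.42149.
SE(β̂₁) = √(MSE/Sₓₓ) = √(1.42149/954.1) = 0.0385989.
df = n − 2 = 577.
t* = t_{0.025, 577} = 1.964084.
Margin = t* × SE = 1.964084 × 0.0385989 = 0.07581.
CI: 0.1772 ± 0.07581 → (0.101, 0.253).
With 95% confidence, each one-unit increase in patient age is associated with a change of between 0.101 and 0.253 days in hospital length of stay.

(0.101, 0.253)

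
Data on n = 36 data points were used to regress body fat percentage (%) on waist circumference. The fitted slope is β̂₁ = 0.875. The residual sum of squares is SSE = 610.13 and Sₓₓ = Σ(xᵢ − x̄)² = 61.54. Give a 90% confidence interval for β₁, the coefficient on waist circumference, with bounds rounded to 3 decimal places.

MSE = SSE/(n − 2) = 610.13/34 = 17.945.
SE(β̂₁) = √(MSE/Sₓₓ) = √(17.945/61.54) = 0.539999.
df = n − 2 = 34.
t* = t_{0.05, 34} = 1.690924.
Margin = t* × SE = 1.690924 × 0.539999 = 0.91310.
CI: 0.875 ± 0.91310 → (-0.038, 1.788).
With 90% confidence, each one-unit increase in waist circumference is associated with a change of between -0.038 and 1.788 % in body fat percentage.

(-0.038, 1.788)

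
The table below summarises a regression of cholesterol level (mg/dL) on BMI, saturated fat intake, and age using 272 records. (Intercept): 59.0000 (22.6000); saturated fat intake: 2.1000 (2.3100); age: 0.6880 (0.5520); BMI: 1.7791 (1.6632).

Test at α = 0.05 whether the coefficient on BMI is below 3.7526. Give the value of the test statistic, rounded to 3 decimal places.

Read off: b = 1.7791, SE = 1.6632 for BMI.
H₀: β₁ = 3.7526 vs H₁: β₁ < 3.7526.
t = (1.7791 − 3.7526) / 1.6632 = -1.187.
df = n − k − 1 = 272 − 3 − 1 = 268.
One-sided p ≈ 0.1182, which is ≥ 0.05, so fail to reject H₀.
The data do not give significant evidence that the true slope on BMI is below 3.7526 mg/dL per unit, holding the other predictors fixed.

t = -1.187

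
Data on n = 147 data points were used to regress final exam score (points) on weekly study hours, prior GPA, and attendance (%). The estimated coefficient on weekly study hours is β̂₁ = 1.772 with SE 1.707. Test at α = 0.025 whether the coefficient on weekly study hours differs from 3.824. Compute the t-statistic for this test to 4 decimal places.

t = -1.2021

H₀: β₁ = 3.824 vs H₁: β₁ ≠ 3.824.
t = (β̂₁ − β₁⁰)/SE = (1.772 − 3.824) / 1.707 = -1.2021.
df = n − k − 1 = 147 − 3 − 1 = 143.
Two-sided p ≈ 0.2313, which is ≥ 0.025, so fail to reject H₀.
The data are consistent with a true slope of 3.824 points per unit of weekly study hours, holding the other predictors fixed.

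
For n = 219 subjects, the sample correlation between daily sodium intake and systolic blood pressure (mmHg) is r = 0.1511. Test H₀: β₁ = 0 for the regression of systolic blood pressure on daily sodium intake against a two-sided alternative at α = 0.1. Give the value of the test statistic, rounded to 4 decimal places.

t = 2.2517

t = r·√(n − 2)/√(1 − r²) = 0.1511·√217/√0.977169 = 2.2517.
df = n − 2 = 217.
Two-sided p ≈ 0.0253, which is < 0.1, so reject H₀.
There is evidence of a linear association between daily sodium intake and systolic blood pressure.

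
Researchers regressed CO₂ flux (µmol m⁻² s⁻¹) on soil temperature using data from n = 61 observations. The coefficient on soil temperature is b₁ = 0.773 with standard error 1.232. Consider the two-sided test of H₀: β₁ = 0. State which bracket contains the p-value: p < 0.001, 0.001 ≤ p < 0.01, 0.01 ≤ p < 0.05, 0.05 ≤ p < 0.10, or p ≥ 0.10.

p ≥ 0.10

t = 0.773 / 1.232 = 0.627.
df = n − 2 = 61 − 2 = 59.
Two-sided p = 2·P(T_{59} > |t|) ≈ 0.5328.
So p ≥ 0.10.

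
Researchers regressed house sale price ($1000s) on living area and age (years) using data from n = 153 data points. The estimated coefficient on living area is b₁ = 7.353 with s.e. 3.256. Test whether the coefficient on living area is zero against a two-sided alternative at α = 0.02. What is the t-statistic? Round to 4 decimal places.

H₀: β₁ = 0 vs H₁: β₁ ≠ 0.
t = (b₁ − β₁⁰)/SE = 7.353 / 3.256 = 2.2583.
df = n − k − 1 = 153 − 2 − 1 = 150.
Two-sided p ≈ 0.0254, which is ≥ 0.02, so fail to reject H₀.
The data do not give significant evidence of an association between living area and house sale price, after adjusting for the other predictors.

t = 2.2583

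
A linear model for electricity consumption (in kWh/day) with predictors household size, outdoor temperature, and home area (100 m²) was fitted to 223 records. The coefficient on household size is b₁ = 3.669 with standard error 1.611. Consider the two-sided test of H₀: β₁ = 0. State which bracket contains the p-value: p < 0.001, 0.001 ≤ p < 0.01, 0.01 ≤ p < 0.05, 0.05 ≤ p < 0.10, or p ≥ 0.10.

0.01 ≤ p < 0.05

t = 3.669 / 1.611 = 2.277.
df = n − k − 1 = 223 − 3 − 1 = 219.
Two-sided p = 2·P(T_{219} > |t|) ≈ 0.0237.
So 0.01 ≤ p < 0.05.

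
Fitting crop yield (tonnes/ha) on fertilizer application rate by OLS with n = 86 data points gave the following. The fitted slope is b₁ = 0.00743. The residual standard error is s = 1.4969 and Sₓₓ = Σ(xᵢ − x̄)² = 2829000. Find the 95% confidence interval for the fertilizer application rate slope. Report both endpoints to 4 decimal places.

SE(b₁) = s/√Sₓₓ = 1.4969/√2829000 = 0.000889972.
df = n − 2 = 84.
t* = t_{0.025, 84} = 1.98861.
Margin = t* × SE = 1.98861 × 0.000889972 = 0.001770.
CI: 0.00743 ± 0.001770 → (0.0057, 0.0092).
With 95% confidence, each one-unit increase in fertilizer application rate is associated with a change of between 0.0057 and 0.0092 tonnes/ha in crop yield.

(0.0057, 0.0092)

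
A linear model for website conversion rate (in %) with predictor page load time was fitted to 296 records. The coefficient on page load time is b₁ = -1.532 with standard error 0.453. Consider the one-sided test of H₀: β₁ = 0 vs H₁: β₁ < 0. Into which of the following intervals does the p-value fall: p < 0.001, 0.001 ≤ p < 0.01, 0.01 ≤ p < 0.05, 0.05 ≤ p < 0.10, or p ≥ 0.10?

p < 0.001

t = -1.532 / 0.453 = -3.382.
df = n − 2 = 296 − 2 = 294.
One-sided p = P(T_{294} < t) ≈ 0.0004.
So p < 0.001.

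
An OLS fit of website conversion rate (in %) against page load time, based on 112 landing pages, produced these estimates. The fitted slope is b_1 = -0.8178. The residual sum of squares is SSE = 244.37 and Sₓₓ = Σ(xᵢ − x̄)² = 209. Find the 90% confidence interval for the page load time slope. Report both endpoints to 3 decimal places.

MSE = SSE/(n − 2) = 244.37/110 = 2.22155.
SE(b_1) = √(MSE/Sₓₓ) = √(2.22155/209) = 0.103099.
df = n − 2 = 110.
t* = t_{0.05, 110} = 1.658824.
Margin = t* × SE = 1.658824 × 0.103099 = 0.17102.
CI: -0.8178 ± 0.17102 → (-0.989, -0.647).
With 90% confidence, each one-unit increase in page load time is associated with a change of between -0.989 and -0.647 % in website conversion rate.

(-0.989, -0.647)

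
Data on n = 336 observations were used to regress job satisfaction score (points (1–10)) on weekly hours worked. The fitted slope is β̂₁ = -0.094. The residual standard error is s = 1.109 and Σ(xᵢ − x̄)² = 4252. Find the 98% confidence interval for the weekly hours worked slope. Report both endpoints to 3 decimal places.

(-0.134, -0.054)

SE(β̂₁) = s/√Sₓₓ = 1.109/√4252 = 0.0170073.
df = n − 2 = 334.
t* = t_{0.01, 334} = 2.337564.
Margin = t* × SE = 2.337564 × 0.0170073 = 0.03976.
CI: -0.094 ± 0.03976 → (-0.134, -0.054).
With 98% confidence, each one-unit increase in weekly hours worked is associated with a change of between -0.134 and -0.054 points (1–10) in job satisfaction score.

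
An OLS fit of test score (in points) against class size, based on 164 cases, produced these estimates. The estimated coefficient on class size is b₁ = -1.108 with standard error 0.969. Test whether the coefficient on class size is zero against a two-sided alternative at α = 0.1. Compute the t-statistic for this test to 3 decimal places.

t = -1.143

H₀: β₁ = 0 vs H₁: β₁ ≠ 0.
t = (b₁ − β₁⁰)/SE = -1.108 / 0.969 = -1.143.
df = n − 2 = 164 − 2 = 162.
Two-sided p ≈ 0.2545, which is ≥ 0.1, so fail to reject H₀.
The data do not give significant evidence of an association between class size and test score.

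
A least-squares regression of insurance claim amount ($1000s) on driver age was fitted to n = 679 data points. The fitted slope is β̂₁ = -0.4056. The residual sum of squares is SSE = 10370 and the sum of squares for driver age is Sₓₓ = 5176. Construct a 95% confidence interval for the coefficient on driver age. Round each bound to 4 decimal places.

(-0.5124, -0.2988)

MSE = SSE/(n − 2) = 10370/677 = 15.3176.
SE(β̂₁) = √(MSE/Sₓₓ) = √(15.3176/5176) = 0.0543999.
df = n − 2 = 677.
t* = t_{0.025, 677} = 1.963474.
Margin = t* × SE = 1.963474 × 0.0543999 = 0.106813.
CI: -0.4056 ± 0.106813 → (-0.5124, -0.2988).
With 95% confidence, each one-unit increase in driver age is associated with a change of between -0.5124 and -0.2988 $1000s in insurance claim amount.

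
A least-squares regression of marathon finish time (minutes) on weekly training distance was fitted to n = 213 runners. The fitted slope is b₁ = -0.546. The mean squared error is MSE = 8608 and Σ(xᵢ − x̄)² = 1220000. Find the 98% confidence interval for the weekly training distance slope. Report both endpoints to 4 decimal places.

(-0.7429, -0.3491)

SE(b₁) = √(MSE/Sₓₓ) = √(8608/1220000) = 0.0839984.
df = n − 2 = 211.
t* = t_{0.01, 211} = 2.34415.
Margin = t* × SE = 2.34415 × 0.0839984 = 0.196905.
CI: -0.546 ± 0.196905 → (-0.7429, -0.3491).
With 98% confidence, each one-unit increase in weekly training distance is associated with a change of between -0.7429 and -0.3491 minutes in marathon finish time.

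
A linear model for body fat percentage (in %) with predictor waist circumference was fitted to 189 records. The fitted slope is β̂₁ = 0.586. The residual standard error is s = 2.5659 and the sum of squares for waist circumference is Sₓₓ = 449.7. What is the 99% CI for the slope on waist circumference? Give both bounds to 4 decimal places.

(0.2711, 0.9009)

SE(β̂₁) = s/√Sₓₓ = 2.5659/√449.7 = 0.120998.
df = n − 2 = 187.
t* = t_{0.005, 187} = 2.602376.
Margin = t* × SE = 2.602376 × 0.120998 = 0.314882.
CI: 0.586 ± 0.314882 → (0.2711, 0.9009).
With 99% confidence, each one-unit increase in waist circumference is associated with a change of between 0.2711 and 0.9009 % in body fat percentage.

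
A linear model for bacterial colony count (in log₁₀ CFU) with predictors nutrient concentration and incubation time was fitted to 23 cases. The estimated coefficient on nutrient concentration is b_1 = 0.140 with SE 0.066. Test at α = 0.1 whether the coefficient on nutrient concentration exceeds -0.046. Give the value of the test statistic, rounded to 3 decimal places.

t = 2.818

H₀: β₁ = -0.046 vs H₁: β₁ > -0.046.
t = (b_1 − β₁⁰)/SE = (0.140 − (-0.046)) / 0.066 = 2.818.
df = n − k − 1 = 23 − 2 − 1 = 20.
One-sided p ≈ 0.0053, which is < 0.1, so reject H₀.
There is evidence that the true slope on nutrient concentration exceeds -0.046 log₁₀ CFU per unit, holding the other predictors fixed.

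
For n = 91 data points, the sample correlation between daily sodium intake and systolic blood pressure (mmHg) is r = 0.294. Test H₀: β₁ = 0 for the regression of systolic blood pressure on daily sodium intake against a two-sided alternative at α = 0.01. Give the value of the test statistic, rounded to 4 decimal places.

t = 2.9018

t = r·√(n − 2)/√(1 − r²) = 0.294·√89/√0.913564 = 2.9018.
df = n − 2 = 89.
Two-sided p ≈ 0.0047, which is < 0.01, so reject H₀.
There is evidence of a linear association between daily sodium intake and systolic blood pressure.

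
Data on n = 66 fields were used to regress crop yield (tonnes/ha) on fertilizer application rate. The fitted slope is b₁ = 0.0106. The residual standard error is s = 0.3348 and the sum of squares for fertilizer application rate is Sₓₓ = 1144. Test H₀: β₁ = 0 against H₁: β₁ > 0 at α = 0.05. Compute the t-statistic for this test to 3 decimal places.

SE(b₁) = s/√Sₓₓ = 0.3348/√1144 = 0.00989857.
t = 0.0106 / 0.00989857 = 1.071.
df = n − 2 = 64.
One-sided p ≈ 0.1441, which is ≥ 0.05, so fail to reject H₀.
The data do not give significant evidence that the true slope on fertilizer application rate is positive.

t = 1.071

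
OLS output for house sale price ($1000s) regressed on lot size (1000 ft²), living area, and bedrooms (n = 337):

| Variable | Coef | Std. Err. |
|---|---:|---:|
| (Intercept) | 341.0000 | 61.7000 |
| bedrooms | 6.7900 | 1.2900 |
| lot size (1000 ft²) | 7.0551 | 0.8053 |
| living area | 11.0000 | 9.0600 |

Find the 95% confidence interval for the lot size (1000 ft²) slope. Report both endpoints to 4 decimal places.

Read off: b = 7.0551, SE = 0.8053 for lot size (1000 ft²).
df = n − k − 1 = 337 − 3 − 1 = 333.
t* = t_{0.025, 333} = 1.967113.
Margin = t* × SE = 1.967113 × 0.8053 = 1.584116.
CI: 7.0551 ± 1.584116 → (5.4710, 8.6392).

(5.4710, 8.6392)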